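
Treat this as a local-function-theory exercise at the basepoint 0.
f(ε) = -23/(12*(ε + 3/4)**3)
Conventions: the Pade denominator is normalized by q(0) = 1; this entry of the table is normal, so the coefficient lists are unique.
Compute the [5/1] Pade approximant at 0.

Taylor coefficients needed (expand at 0): a_0 = -368/81, a_1 = 1472/81, a_2 = -11776/243, a_3 = 235520/2187, a_4 = -471040/2187, a_5 = 2637824/6561, a_6 = -42205184/59049.
Write the denominator as Q(ε) = 1 + q1*ε. Requiring Q*f - P = O(ε^7) with deg P <= 5 kills the coefficients of ε^6..ε^6 in Q*f:
  ε^6: a_6 + q1*a_5 = 0, i.e. -42205184/59049 + (2637824/6561)*q1 = 0.
Solving this linear system: q1 = 16/9.
The numerator is Q*f truncated at degree 5: P0 = a_0 = -368/81; P1 = a_1 + q1*a_0 = 7360/729; P2 = a_2 + q1*a_1 = -11776/729; P3 = a_3 + q1*a_2 = 47104/2187; P4 = a_4 + q1*a_3 = -471040/19683; P5 = a_5 + q1*a_4 = 376832/19683.

The Pade approximant has numerator coefficients [-368/81, 7360/729, -11776/729, 47104/2187, -471040/19683, 376832/19683]; denominator coefficients [1, 16/9].


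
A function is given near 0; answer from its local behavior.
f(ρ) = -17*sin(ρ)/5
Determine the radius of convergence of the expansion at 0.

The radius of convergence is infinite.

The factor sin(ρ) is entire and contributes no finite singular point.
The polynomial part has no poles.
No finite singular points: the Taylor series at 0 converges everywhere.


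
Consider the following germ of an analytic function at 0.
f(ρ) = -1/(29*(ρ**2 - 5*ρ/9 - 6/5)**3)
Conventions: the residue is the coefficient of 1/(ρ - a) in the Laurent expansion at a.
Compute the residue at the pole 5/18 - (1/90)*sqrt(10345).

The residue is (8857350/256849940761)*sqrt(10345).

The factor ρ**2 - 5*ρ/9 - 6/5 splits as (ρ - a)(ρ - a') with a = 5/18 - (1/90)*sqrt(10345), a' = 5/18 + (1/90)*sqrt(10345). At the order-3 pole a set g(ρ) = (ρ - a)^3*f(ρ) = [-1/29] / (ρ - a')^3.
Order-3 pole: residue = g''(a)/2; g''(5/18 - (1/90)*sqrt(10345)) = (17714700/256849940761)*sqrt(10345), so the residue is (8857350/256849940761)*sqrt(10345).


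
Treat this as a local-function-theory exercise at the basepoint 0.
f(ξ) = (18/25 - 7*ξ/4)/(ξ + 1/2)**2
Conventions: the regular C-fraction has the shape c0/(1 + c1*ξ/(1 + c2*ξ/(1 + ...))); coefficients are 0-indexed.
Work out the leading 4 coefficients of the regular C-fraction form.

The regular C-fraction coefficients are [72/25, 463/72, -101761/33336, 288/463].

Taylor coefficients (expand at 0): a_0 = 72/25, a_1 = -463/25, a_2 = 1564/25, a_3 = -4404/25.
c0 = a_0 = 72/25. Peel one level at a time: if S = 1 + c*ξ/S' with S'(0) = 1, then c is the ξ-coefficient of S and S' = c*ξ/(S - 1).
S_1 = c0/f = 1 + (463/72)*ξ + (101761/5184)*ξ^2 + ...; c1 = 463/72.
S_2 = c1*ξ/(S_1 - 1) = 1 + (-101761/33336)*ξ + (407044/214369)*ξ^2 + ...; c2 = -101761/33336.
S_3 = c2*ξ/(S_2 - 1) = 1 + (288/463)*ξ + ...; c3 = 288/463.


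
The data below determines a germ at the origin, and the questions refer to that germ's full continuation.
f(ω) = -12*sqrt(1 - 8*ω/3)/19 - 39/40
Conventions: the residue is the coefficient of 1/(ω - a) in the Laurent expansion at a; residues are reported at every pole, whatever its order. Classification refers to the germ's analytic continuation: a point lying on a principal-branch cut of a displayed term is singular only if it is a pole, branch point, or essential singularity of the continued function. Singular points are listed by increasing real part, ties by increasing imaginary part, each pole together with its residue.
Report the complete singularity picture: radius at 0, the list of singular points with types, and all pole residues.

Radius of convergence at 0: 3/8.
At 3/8: an algebraic (square-root) branch point.

Branch term (-12/19)*sqrt(1 - ω/(3/8)): its argument vanishes at ω = 3/8, a square-root branch point, modulus 3/8.
The radius of convergence is the smallest modulus among the singular points: 3/8.


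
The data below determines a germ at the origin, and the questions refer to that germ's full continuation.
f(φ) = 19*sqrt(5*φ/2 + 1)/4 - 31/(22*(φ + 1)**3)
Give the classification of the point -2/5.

The term (19/4)*sqrt(1 - φ/(-2/5)) has argument 1 - -2/5/(-2/5) = 0 at -2/5: a square-root (algebraic, two-sheeted) branch point; the remaining terms are analytic or single-valued there.

The point is an algebraic (square-root) branch point.


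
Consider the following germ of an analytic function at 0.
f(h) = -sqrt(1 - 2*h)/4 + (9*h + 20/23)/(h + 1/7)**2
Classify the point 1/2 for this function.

The term (-1/4)*sqrt(1 - h/(1/2)) has argument 1 - 1/2/(1/2) = 0 at 1/2: a square-root (algebraic, two-sheeted) branch point; the remaining terms are analytic or single-valued there.

The point is an algebraic (square-root) branch point.


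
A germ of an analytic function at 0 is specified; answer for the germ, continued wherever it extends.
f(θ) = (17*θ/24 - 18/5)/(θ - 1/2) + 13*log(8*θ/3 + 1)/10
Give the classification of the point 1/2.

The point is a pole of order 1.

The denominator factor θ - 1/2 vanishes at 1/2 and appears to the power 1; the numerator there equals -779/240, nonzero, and no other factor vanishes.
The branch terms are analytic at this point.
Hence a pole whose order is the multiplicity, 1.


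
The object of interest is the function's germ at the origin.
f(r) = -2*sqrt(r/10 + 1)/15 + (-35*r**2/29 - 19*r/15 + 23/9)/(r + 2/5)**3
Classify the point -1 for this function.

The point is a regular point.

Denominator factors: r + 2/5 = -3/5 at r = -1 — none vanishes.
Branch term sqrt(1 - r/(-10)): argument at -1 is 9/10, nonzero, so -1 is not its branch point (a point on a principal cut is still regular for the continued germ).
So the germ continues analytically to -1.


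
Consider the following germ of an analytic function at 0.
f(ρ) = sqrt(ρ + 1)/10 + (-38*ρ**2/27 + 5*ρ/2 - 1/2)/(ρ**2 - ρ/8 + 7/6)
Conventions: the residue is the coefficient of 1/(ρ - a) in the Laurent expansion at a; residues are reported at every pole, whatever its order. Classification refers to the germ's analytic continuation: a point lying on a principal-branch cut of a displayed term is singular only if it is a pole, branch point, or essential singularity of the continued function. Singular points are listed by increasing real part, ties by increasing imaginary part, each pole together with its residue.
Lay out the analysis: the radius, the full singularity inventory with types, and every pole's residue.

Radius of convergence at 0: 1.
At -1: an algebraic (square-root) branch point.
At (1/16) - ((1/48)*sqrt(2679))*i: a pole of order 1; residue (251/216) + ((6673/578664)*sqrt(2679))*i.
At (1/16) + ((1/48)*sqrt(2679))*i: a pole of order 1; residue (251/216) - ((6673/578664)*sqrt(2679))*i.

Denominator factor (ρ**2 - ρ/8 + 7/6): discriminant -893/192, complex-conjugate roots (1/16) + ((1/48)*sqrt(2679))*i and (1/16) - ((1/48)*sqrt(2679))*i; poles of order 1, moduli (1/6)*sqrt(42) and (1/6)*sqrt(42).
Branch term (1/10)*sqrt(1 - ρ/(-1)): its argument vanishes at ρ = -1, a square-root branch point, modulus 1.
The radius of convergence is the smallest modulus among the singular points: 1.
The branch term is analytic at (1/16) - ((1/48)*sqrt(2679))*i and contributes nothing to the residue; only the rational part matters.
The factor ρ**2 - ρ/8 + 7/6 splits as (ρ - a)(ρ - a') with a = (1/16) - ((1/48)*sqrt(2679))*i, a' = (1/16) + ((1/48)*sqrt(2679))*i. At the order-1 pole a set g(ρ) = (ρ - a)*(rational part) = [-38*ρ**2/27 + 5*ρ/2 - 1/2] / (ρ - a').
Simple pole: residue = g(a) at a = (1/16) - ((1/48)*sqrt(2679))*i, which is (251/216) + ((6673/578664)*sqrt(2679))*i.
The branch term is analytic at (1/16) + ((1/48)*sqrt(2679))*i and contributes nothing to the residue; only the rational part matters.
The factor ρ**2 - ρ/8 + 7/6 splits as (ρ - a)(ρ - a') with a = (1/16) + ((1/48)*sqrt(2679))*i, a' = (1/16) - ((1/48)*sqrt(2679))*i. At the order-1 pole a set g(ρ) = (ρ - a)*(rational part) = [-38*ρ**2/27 + 5*ρ/2 - 1/2] / (ρ - a').
Simple pole: residue = g(a) at a = (1/16) + ((1/48)*sqrt(2679))*i, which is (251/216) - ((6673/578664)*sqrt(2679))*i.
List the singular points by increasing real part (a conjugate pair: the negative imaginary part first).


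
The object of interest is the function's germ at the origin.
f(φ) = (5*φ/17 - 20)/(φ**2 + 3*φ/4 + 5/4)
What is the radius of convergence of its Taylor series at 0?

The radius of convergence is (1/2)*sqrt(5).

Denominator factor (φ**2 + 3*φ/4 + 5/4): discriminant -71/16, complex-conjugate roots (-3/8) + ((1/8)*sqrt(71))*i and (-3/8) - ((1/8)*sqrt(71))*i; poles of order 1, moduli (1/2)*sqrt(5) and (1/2)*sqrt(5).
The radius of convergence is the smallest modulus among the singular points: (1/2)*sqrt(5).


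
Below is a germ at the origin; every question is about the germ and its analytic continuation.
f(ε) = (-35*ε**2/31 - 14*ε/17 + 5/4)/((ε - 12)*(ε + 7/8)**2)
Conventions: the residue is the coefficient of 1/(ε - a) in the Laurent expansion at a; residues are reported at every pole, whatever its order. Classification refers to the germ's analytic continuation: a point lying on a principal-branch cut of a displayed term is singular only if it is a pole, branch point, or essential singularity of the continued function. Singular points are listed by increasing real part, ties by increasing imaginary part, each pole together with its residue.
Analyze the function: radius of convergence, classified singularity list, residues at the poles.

Denominator factor (ε + 7/8)^2: pole of order 2 at -7/8, modulus 7/8.
Denominator factor (ε - 12): pole of order 1 at 12, modulus 12.
The radius of convergence is the smallest modulus among the singular points: 7/8.
At the order-2 pole -7/8 set g(ε) = (ε - (-7/8))^2*f(ε) = (-35*ε**2/31 - 14*ε/17 + 5/4)/(ε - 12).
Order-2 pole: residue = g'(a); g'(-7/8) = -537683/5590943, so the residue is -537683/5590943.
At the order-1 pole 12 set g(ε) = (ε - (12))*f(ε) = (-35*ε**2/31 - 14*ε/17 + 5/4)/(ε + 7/8)**2.
Simple pole: residue = g(a) at a = 12, which is -5774672/5590943.
List the singular points by increasing real part (a conjugate pair: the negative imaginary part first).

Radius of convergence at 0: 7/8.
At -7/8: a pole of order 2; residue -537683/5590943.
At 12: a pole of order 1; residue -5774672/5590943.


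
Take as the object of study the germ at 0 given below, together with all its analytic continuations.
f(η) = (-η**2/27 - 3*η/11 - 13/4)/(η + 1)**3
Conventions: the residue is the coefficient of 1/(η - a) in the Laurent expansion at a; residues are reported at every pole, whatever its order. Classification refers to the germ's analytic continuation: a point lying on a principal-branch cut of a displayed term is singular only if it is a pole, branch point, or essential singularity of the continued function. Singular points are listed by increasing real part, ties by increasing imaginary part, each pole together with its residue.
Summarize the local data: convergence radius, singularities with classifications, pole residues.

Radius of convergence at 0: 1.
At -1: a pole of order 3; residue -1/27.

Denominator factor (η + 1)^3: pole of order 3 at -1, modulus 1.
The radius of convergence is the smallest modulus among the singular points: 1.
At the order-3 pole -1 set g(η) = (η - (-1))^3*f(η) = -η**2/27 - 3*η/11 - 13/4.
Order-3 pole: residue = g''(a)/2; g''(-1) = -2/27, so the residue is -1/27.


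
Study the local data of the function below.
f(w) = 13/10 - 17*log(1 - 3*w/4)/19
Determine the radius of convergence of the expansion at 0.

Branch term (-17/19)*log(1 - w/(4/3)): its argument vanishes at w = 4/3, a logarithmic branch point, modulus 4/3.
The radius of convergence is the smallest modulus among the singular points: 4/3.

The radius of convergence is 4/3.


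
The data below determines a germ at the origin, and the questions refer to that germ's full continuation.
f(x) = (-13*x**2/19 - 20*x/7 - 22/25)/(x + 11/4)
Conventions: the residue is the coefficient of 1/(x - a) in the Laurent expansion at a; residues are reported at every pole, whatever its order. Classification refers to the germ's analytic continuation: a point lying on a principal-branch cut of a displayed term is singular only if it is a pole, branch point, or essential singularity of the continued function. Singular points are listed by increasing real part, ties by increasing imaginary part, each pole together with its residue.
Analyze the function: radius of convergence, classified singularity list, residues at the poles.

Radius of convergence at 0: 11/4.
At -11/4: a pole of order 1; residue 95909/53200.

Denominator factor (x + 11/4): pole of order 1 at -11/4, modulus 11/4.
The radius of convergence is the smallest modulus among the singular points: 11/4.
At the order-1 pole -11/4 set g(x) = (x - (-11/4))*f(x) = -13*x**2/19 - 20*x/7 - 22/25.
Simple pole: residue = g(a) at a = -11/4, which is 95909/53200.


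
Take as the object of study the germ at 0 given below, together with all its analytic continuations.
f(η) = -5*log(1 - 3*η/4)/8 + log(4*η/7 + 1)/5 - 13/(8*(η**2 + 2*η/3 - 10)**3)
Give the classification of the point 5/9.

Denominator factors: η**2 + 2*η/3 - 10 = -755/81 at η = 5/9 — none vanishes.
Branch term log(1 - η/(-7/4)): argument at 5/9 is 83/63, nonzero, so 5/9 is not its branch point (a point on a principal cut is still regular for the continued germ).
Branch term log(1 - η/(4/3)): argument at 5/9 is 7/12, nonzero, so 5/9 is not its branch point (a point on a principal cut is still regular for the continued germ).
So the germ continues analytically to 5/9.

The point is a regular point.


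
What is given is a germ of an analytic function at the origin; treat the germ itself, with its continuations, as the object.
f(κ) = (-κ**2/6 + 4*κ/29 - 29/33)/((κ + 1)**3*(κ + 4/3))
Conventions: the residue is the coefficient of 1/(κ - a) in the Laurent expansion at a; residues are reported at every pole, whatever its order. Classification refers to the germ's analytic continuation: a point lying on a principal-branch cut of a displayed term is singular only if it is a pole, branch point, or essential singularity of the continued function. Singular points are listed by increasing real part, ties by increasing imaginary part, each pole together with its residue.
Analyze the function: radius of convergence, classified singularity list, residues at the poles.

Radius of convergence at 0: 1.
At -4/3: a pole of order 1; residue 11705/319.
At -1: a pole of order 3; residue -11705/319.

Denominator factor (κ + 1)^3: pole of order 3 at -1, modulus 1.
Denominator factor (κ + 4/3): pole of order 1 at -4/3, modulus 4/3.
The radius of convergence is the smallest modulus among the singular points: 1.
At the order-1 pole -4/3 set g(κ) = (κ - (-4/3))*f(κ) = (-κ**2/6 + 4*κ/29 - 29/33)/(κ + 1)**3.
Simple pole: residue = g(a) at a = -4/3, which is 11705/319.
At the order-3 pole -1 set g(κ) = (κ - (-1))^3*f(κ) = (-κ**2/6 + 4*κ/29 - 29/33)/(κ + 4/3).
Order-3 pole: residue = g''(a)/2; g''(-1) = -23410/319, so the residue is -11705/319.
List the singular points by increasing real part (a conjugate pair: the negative imaginary part first).


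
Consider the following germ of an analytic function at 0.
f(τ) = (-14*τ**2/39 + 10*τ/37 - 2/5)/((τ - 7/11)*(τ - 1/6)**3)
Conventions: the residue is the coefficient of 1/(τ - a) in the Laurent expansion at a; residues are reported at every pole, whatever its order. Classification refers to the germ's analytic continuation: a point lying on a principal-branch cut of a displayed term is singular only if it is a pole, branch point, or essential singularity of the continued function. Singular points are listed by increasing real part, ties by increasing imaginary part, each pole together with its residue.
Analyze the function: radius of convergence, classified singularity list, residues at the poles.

Radius of convergence at 0: 1/6.
At 1/6: a pole of order 3; residue 258165072/71647355.
At 7/11: a pole of order 1; residue -258165072/71647355.

Denominator factor (τ - 1/6)^3: pole of order 3 at 1/6, modulus 1/6.
Denominator factor (τ - 7/11): pole of order 1 at 7/11, modulus 7/11.
The radius of convergence is the smallest modulus among the singular points: 1/6.
At the order-3 pole 1/6 set g(τ) = (τ - (1/6))^3*f(τ) = (-14*τ**2/39 + 10*τ/37 - 2/5)/(τ - 7/11).
Order-3 pole: residue = g''(a)/2; g''(1/6) = 516330144/71647355, so the residue is 258165072/71647355.
At the order-1 pole 7/11 set g(τ) = (τ - (7/11))*f(τ) = (-14*τ**2/39 + 10*τ/37 - 2/5)/(τ - 1/6)**3.
Simple pole: residue = g(a) at a = 7/11, which is -258165072/71647355.
List the singular points by increasing real part (a conjugate pair: the negative imaginary part first).


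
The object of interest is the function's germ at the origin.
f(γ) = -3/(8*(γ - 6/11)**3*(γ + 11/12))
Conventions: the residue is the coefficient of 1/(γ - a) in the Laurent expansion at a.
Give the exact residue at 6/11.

At the order-3 pole 6/11 set g(γ) = (γ - (6/11))^3*f(γ) = -3/(8*(γ + 11/12)).
Order-3 pole: residue = g''(a)/2; g''(6/11) = -1724976/7189057, so the residue is -862488/7189057.

The residue is -862488/7189057.


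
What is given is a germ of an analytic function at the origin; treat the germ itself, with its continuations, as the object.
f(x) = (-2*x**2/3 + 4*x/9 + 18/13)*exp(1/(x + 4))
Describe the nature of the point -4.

The point is an essential singularity.

The exponent 1/(x - (-4)) has a pole at -4, so exp(1/(x - (-4))) takes every nonzero value near it: an essential singularity (not a pole of any order).


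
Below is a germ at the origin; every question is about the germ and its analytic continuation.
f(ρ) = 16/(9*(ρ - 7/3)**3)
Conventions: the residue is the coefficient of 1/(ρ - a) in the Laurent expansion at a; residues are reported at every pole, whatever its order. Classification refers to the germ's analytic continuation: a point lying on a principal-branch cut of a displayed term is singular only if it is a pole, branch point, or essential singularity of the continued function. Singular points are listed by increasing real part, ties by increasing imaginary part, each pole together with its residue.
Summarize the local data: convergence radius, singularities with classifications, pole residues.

Radius of convergence at 0: 7/3.
At 7/3: a pole of order 3; residue 0.

Denominator factor (ρ - 7/3)^3: pole of order 3 at 7/3, modulus 7/3.
The radius of convergence is the smallest modulus among the singular points: 7/3.
At the order-3 pole 7/3 set g(ρ) = (ρ - (7/3))^3*f(ρ) = 16/9.
Order-3 pole: residue = g''(a)/2; g''(7/3) = 0, so the residue is 0.


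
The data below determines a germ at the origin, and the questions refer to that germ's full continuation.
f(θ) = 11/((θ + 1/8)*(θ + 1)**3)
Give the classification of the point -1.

The point is a pole of order 3.

The denominator factor θ + 1 vanishes at -1 and appears to the power 3; the numerator there equals 11, nonzero, and no other factor vanishes.
Hence a pole whose order is the multiplicity, 3.


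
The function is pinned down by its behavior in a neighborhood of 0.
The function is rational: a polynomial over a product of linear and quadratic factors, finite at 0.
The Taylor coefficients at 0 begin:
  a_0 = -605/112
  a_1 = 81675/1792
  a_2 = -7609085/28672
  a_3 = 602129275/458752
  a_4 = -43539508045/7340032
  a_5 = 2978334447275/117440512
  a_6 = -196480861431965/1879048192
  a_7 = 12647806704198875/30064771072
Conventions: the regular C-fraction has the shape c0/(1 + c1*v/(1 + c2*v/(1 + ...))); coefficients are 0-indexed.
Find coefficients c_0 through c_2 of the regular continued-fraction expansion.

Taylor coefficients (read off): a_0 = -605/112, a_1 = 81675/1792, a_2 = -7609085/28672.
c0 = a_0 = -605/112. Peel one level at a time: if S = 1 + c*v/S' with S'(0) = 1, then c is the v-coefficient of S and S' = c*v/(S - 1).
S_1 = c0/f = 1 + (135/16)*v + (353/16)*v^2 + ...; c1 = 135/16.
S_2 = c1*v/(S_1 - 1) = 1 + (-353/135)*v + ...; c2 = -353/135.

The regular C-fraction coefficients are [-605/112, 135/16, -353/135].


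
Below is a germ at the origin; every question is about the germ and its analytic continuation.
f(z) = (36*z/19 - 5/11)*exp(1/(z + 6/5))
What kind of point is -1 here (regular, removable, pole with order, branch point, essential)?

There is no denominator, hence no pole anywhere.
The essential point of exp(1/(z - (-6/5))) is -6/5, not -1.
So the germ continues analytically to -1.

The point is a regular point.


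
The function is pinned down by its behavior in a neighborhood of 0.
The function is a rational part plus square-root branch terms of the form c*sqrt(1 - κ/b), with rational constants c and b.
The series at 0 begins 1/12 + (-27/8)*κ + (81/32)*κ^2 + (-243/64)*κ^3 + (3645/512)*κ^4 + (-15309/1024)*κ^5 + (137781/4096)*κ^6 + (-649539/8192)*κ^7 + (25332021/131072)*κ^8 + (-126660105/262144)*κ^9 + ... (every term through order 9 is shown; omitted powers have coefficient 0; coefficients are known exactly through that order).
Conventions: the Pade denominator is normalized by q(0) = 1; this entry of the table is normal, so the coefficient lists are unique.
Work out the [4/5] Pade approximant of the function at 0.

The Pade approximant has numerator coefficients [1/12, -1243/430, -222651/13760, -344619/13760, -466587/44032]; denominator coefficients [1, 2499/430, 37233/3440, 9423/1376, 8667/11008, -6561/110080].

Taylor coefficients needed (read off): a_0 = 1/12, a_1 = -27/8, a_2 = 81/32, a_3 = -243/64, a_4 = 3645/512, a_5 = -15309/1024, a_6 = 137781/4096, a_7 = -649539/8192, a_8 = 25332021/131072, a_9 = -126660105/262144.
Write the denominator as Q(κ) = 1 + q1*κ + q2*κ^2 + q3*κ^3 + q4*κ^4 + q5*κ^5. Requiring Q*f - P = O(κ^10) with deg P <= 4 kills the coefficients of κ^5..κ^9 in Q*f:
  κ^5: a_5 + q1*a_4 + q2*a_3 + q3*a_2 + q4*a_1 + q5*a_0 = 0, i.e. -15309/1024 + (3645/512)*q1 + (-243/64)*q2 + (81/32)*q3 + (-27/8)*q4 + (1/12)*q5 = 0.
  κ^6: a_6 + q1*a_5 + q2*a_4 + q3*a_3 + q4*a_2 + q5*a_1 = 0, i.e. 137781/4096 + (-15309/1024)*q1 + (3645/512)*q2 + (-243/64)*q3 + (81/32)*q4 + (-27/8)*q5 = 0.
  κ^7: a_7 + q1*a_6 + q2*a_5 + q3*a_4 + q4*a_3 + q5*a_2 = 0, i.e. -649539/8192 + (137781/4096)*q1 + (-15309/1024)*q2 + (3645/512)*q3 + (-243/64)*q4 + (81/32)*q5 = 0.
  κ^8: a_8 + q1*a_7 + q2*a_6 + q3*a_5 + q4*a_4 + q5*a_3 = 0, i.e. 25332021/131072 + (-649539/8192)*q1 + (137781/4096)*q2 + (-15309/1024)*q3 + (3645/512)*q4 + (-243/64)*q5 = 0.
  κ^9: a_9 + q1*a_8 + q2*a_7 + q3*a_6 + q4*a_5 + q5*a_4 = 0, i.e. -126660105/262144 + (25332021/131072)*q1 + (-649539/8192)*q2 + (137781/4096)*q3 + (-15309/1024)*q4 + (3645/512)*q5 = 0.
Solving this linear system: q1 = 2499/430, q2 = 37233/3440, q3 = 9423/1376, q4 = 8667/11008, q5 = -6561/110080.
The numerator is Q*f truncated at degree 4: P0 = a_0 = 1/12; P1 = a_1 + q1*a_0 = -1243/430; P2 = a_2 + q1*a_1 + q2*a_0 = -222651/13760; P3 = a_3 + q1*a_2 + q2*a_1 + q3*a_0 = -344619/13760; P4 = a_4 + q1*a_3 + q2*a_2 + q3*a_1 + q4*a_0 = -466587/44032.


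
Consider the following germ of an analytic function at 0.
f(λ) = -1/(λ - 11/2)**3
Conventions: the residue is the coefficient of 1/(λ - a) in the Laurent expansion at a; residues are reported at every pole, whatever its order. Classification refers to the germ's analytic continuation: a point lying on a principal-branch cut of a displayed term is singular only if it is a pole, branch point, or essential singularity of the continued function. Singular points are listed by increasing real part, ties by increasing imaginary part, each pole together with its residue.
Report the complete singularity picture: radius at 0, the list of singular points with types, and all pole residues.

Radius of convergence at 0: 11/2.
At 11/2: a pole of order 3; residue 0.

Denominator factor (λ - 11/2)^3: pole of order 3 at 11/2, modulus 11/2.
The radius of convergence is the smallest modulus among the singular points: 11/2.
At the order-3 pole 11/2 set g(λ) = (λ - (11/2))^3*f(λ) = -1.
Order-3 pole: residue = g''(a)/2; g''(11/2) = 0, so the residue is 0.


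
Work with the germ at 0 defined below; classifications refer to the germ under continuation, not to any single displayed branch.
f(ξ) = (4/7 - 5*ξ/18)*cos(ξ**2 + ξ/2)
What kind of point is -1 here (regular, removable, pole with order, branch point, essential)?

The point is a regular point.

There is no denominator, hence no pole anywhere.
The factor cos(ξ**2 + ξ/2) is entire.
So the germ continues analytically to -1.


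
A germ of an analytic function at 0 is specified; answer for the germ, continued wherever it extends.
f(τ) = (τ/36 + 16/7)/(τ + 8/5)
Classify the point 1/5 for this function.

Denominator factors: τ + 8/5 = 9/5 at τ = 1/5 — none vanishes.
So the germ continues analytically to 1/5.

The point is a regular point.


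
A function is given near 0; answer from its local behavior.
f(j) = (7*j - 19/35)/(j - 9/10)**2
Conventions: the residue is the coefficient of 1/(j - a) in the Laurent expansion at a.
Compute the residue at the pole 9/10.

At the order-2 pole 9/10 set g(j) = (j - (9/10))^2*f(j) = 7*j - 19/35.
Order-2 pole: residue = g'(a); g'(9/10) = 7, so the residue is 7.

The residue is 7.


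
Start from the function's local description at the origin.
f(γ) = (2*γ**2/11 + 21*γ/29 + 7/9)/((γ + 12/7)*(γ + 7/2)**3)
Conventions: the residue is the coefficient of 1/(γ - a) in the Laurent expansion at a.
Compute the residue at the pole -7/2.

The residue is -557144/44859375.

At the order-3 pole -7/2 set g(γ) = (γ - (-7/2))^3*f(γ) = (2*γ**2/11 + 21*γ/29 + 7/9)/(γ + 12/7).
Order-3 pole: residue = g''(a)/2; g''(-7/2) = -1114288/44859375, so the residue is -557144/44859375.


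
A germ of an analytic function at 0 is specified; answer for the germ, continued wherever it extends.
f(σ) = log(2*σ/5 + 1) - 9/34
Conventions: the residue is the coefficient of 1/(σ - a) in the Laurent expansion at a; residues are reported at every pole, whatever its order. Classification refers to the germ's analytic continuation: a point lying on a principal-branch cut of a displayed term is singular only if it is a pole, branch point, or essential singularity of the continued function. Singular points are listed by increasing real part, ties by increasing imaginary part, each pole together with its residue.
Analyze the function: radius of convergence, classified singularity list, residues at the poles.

Radius of convergence at 0: 5/2.
At -5/2: a logarithmic branch point.

Branch term (1)*log(1 - σ/(-5/2)): its argument vanishes at σ = -5/2, a logarithmic branch point, modulus 5/2.
The radius of convergence is the smallest modulus among the singular points: 5/2.


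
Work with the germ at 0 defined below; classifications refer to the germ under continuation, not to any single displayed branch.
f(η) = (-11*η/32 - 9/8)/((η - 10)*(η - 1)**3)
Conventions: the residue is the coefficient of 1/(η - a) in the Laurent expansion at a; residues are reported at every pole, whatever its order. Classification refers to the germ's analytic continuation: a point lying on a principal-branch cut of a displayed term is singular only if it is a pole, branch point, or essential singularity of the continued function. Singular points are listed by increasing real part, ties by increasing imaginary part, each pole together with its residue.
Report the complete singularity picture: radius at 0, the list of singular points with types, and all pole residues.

Radius of convergence at 0: 1.
At 1: a pole of order 3; residue 73/11664.
At 10: a pole of order 1; residue -73/11664.

Denominator factor (η - 10): pole of order 1 at 10, modulus 10.
Denominator factor (η - 1)^3: pole of order 3 at 1, modulus 1.
The radius of convergence is the smallest modulus among the singular points: 1.
At the order-3 pole 1 set g(η) = (η - (1))^3*f(η) = (-11*η/32 - 9/8)/(η - 10).
Order-3 pole: residue = g''(a)/2; g''(1) = 73/5832, so the residue is 73/11664.
At the order-1 pole 10 set g(η) = (η - (10))*f(η) = (-11*η/32 - 9/8)/(η - 1)**3.
Simple pole: residue = g(a) at a = 10, which is -73/11664.
List the singular points by increasing real part (a conjugate pair: the negative imaginary part first).


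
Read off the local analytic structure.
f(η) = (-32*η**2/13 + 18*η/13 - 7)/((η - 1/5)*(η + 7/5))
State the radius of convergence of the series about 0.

The radius of convergence is 1/5.

Denominator factor (η + 7/5): pole of order 1 at -7/5, modulus 7/5.
Denominator factor (η - 1/5): pole of order 1 at 1/5, modulus 1/5.
The radius of convergence is the smallest modulus among the singular points: 1/5.


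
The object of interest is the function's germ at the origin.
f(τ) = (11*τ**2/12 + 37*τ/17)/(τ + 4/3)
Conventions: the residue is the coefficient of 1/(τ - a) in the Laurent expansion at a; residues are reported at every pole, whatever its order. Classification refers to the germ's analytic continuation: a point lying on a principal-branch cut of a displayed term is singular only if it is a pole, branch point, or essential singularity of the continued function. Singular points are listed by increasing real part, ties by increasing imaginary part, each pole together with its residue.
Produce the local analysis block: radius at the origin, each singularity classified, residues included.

Radius of convergence at 0: 4/3.
At -4/3: a pole of order 1; residue -584/459.

Denominator factor (τ + 4/3): pole of order 1 at -4/3, modulus 4/3.
The radius of convergence is the smallest modulus among the singular points: 4/3.
At the order-1 pole -4/3 set g(τ) = (τ - (-4/3))*f(τ) = 11*τ**2/12 + 37*τ/17.
Simple pole: residue = g(a) at a = -4/3, which is -584/459.


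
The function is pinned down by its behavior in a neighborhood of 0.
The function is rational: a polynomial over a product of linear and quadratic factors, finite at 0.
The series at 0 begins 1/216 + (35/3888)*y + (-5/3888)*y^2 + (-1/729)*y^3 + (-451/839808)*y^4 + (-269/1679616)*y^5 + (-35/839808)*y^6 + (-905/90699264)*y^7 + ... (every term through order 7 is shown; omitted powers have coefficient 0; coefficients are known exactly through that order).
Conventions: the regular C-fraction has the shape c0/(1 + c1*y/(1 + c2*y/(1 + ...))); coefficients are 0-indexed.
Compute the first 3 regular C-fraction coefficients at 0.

Taylor coefficients (read off): a_0 = 1/216, a_1 = 35/3888, a_2 = -5/3888.
c0 = a_0 = 1/216. Peel one level at a time: if S = 1 + c*y/S' with S'(0) = 1, then c is the y-coefficient of S and S' = c*y/(S - 1).
S_1 = c0/f = 1 + (-35/18)*y + (1315/324)*y^2 + ...; c1 = -35/18.
S_2 = c1*y/(S_1 - 1) = 1 + (263/126)*y + ...; c2 = 263/126.

The regular C-fraction coefficients are [1/216, -35/18, 263/126].


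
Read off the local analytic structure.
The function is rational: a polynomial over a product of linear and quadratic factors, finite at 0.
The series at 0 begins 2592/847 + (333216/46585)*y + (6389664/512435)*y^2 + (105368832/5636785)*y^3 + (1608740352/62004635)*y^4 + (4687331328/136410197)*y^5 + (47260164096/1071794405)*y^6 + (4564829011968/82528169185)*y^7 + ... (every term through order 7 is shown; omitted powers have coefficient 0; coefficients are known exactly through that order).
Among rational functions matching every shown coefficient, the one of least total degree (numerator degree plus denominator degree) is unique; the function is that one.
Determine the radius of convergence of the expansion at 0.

No rational of total degree below 4 reproduces all 8 coefficients; solving the [2/2] Pade equations on them gives f(y) = (14*y**2/33 + 2*y/5 + 18/7)/(y - 11/12)**2, whose expansion matches every shown term.
Denominator factor (y - 11/12)^2: pole of order 2 at 11/12, modulus 11/12.
The radius of convergence is the smallest modulus among the singular points: 11/12.

The radius of convergence is 11/12.


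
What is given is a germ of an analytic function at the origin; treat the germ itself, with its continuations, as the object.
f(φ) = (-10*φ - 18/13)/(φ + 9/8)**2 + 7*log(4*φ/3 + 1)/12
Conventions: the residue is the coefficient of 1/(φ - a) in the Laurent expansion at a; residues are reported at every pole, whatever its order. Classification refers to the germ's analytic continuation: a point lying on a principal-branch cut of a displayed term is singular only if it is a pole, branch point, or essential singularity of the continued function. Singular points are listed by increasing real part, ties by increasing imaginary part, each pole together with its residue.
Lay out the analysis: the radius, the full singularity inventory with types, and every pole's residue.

Radius of convergence at 0: 3/4.
At -9/8: a pole of order 2; residue -10.
At -3/4: a logarithmic branch point.

Denominator factor (φ + 9/8)^2: pole of order 2 at -9/8, modulus 9/8.
Branch term (7/12)*log(1 - φ/(-3/4)): its argument vanishes at φ = -3/4, a logarithmic branch point, modulus 3/4.
The radius of convergence is the smallest modulus among the singular points: 3/4.
The branch term is analytic at -9/8 and contributes nothing to the residue; only the rational part matters.
At the order-2 pole -9/8 set g(φ) = (φ - (-9/8))^2*(rational part) = -10*φ - 18/13.
Order-2 pole: residue = g'(a); g'(-9/8) = -10, so the residue is -10.
List the singular points by increasing real part (a conjugate pair: the negative imaginary part first).


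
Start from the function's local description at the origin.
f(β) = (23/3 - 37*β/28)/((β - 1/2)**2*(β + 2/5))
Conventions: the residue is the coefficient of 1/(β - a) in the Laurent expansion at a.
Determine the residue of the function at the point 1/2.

The residue is -17210/1701.

At the order-2 pole 1/2 set g(β) = (β - (1/2))^2*f(β) = (23/3 - 37*β/28)/(β + 2/5).
Order-2 pole: residue = g'(a); g'(1/2) = -17210/1701, so the residue is -17210/1701.


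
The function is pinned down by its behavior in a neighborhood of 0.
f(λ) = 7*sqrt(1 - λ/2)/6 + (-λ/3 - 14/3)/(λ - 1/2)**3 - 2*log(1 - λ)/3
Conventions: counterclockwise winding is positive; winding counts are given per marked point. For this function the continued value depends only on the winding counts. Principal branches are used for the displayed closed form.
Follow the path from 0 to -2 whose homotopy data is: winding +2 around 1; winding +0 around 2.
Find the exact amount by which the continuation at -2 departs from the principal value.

Continued minus principal equals -(8/3)*pi*i.

The rational part is single-valued and drops out of the difference; each branch term changes only by its own monodromy.
(-2/3)*log(1 - λ/(1)): each positive loop around 1 adds 2*pi*i to the log, so winding +2 contributes (-2/3)*(2)*2*pi*i = -(8/3)*pi*i.
(7/6)*sqrt(1 - λ/(2)): winding +0 is even, the square root returns to the same sheet, contribution 0.
Summing the contributions at λ = -2 gives -(8/3)*pi*i.


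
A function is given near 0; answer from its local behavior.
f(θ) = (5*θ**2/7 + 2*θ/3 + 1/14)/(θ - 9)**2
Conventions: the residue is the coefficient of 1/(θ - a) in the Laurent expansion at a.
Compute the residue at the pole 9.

At the order-2 pole 9 set g(θ) = (θ - (9))^2*f(θ) = 5*θ**2/7 + 2*θ/3 + 1/14.
Order-2 pole: residue = g'(a); g'(9) = 284/21, so the residue is 284/21.

The residue is 284/21.


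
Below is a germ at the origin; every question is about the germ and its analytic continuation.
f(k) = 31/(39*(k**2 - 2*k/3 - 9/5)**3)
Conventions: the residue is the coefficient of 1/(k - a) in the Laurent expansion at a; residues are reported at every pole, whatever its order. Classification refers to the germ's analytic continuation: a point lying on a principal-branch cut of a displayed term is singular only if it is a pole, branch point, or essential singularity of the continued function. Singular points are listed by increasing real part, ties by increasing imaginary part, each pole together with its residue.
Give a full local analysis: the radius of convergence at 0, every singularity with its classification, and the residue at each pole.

Radius of convergence at 0: -1/3 + (1/15)*sqrt(430).
At 1/3 - (1/15)*sqrt(430): a pole of order 3; residue -(188325/132299648)*sqrt(430).
At 1/3 + (1/15)*sqrt(430): a pole of order 3; residue (188325/132299648)*sqrt(430).

Denominator factor (k**2 - 2*k/3 - 9/5)^3: discriminant 344/45, real irrational roots 1/3 + (1/15)*sqrt(430) and 1/3 - (1/15)*sqrt(430); poles of order 3, moduli 1/3 + (1/15)*sqrt(430) and -1/3 + (1/15)*sqrt(430).
The radius of convergence is the smallest modulus among the singular points: -1/3 + (1/15)*sqrt(430).
The factor k**2 - 2*k/3 - 9/5 splits as (k - a)(k - a') with a = 1/3 - (1/15)*sqrt(430), a' = 1/3 + (1/15)*sqrt(430). At the order-3 pole a set g(k) = (k - a)^3*f(k) = [31/39] / (k - a')^3.
Order-3 pole: residue = g''(a)/2; g''(1/3 - (1/15)*sqrt(430)) = -(188325/66149824)*sqrt(430), so the residue is -(188325/132299648)*sqrt(430).
The factor k**2 - 2*k/3 - 9/5 splits as (k - a)(k - a') with a = 1/3 + (1/15)*sqrt(430), a' = 1/3 - (1/15)*sqrt(430). At the order-3 pole a set g(k) = (k - a)^3*f(k) = [31/39] / (k - a')^3.
Order-3 pole: residue = g''(a)/2; g''(1/3 + (1/15)*sqrt(430)) = (188325/66149824)*sqrt(430), so the residue is (188325/132299648)*sqrt(430).
List the singular points by increasing real part (a conjugate pair: the negative imaginary part first).


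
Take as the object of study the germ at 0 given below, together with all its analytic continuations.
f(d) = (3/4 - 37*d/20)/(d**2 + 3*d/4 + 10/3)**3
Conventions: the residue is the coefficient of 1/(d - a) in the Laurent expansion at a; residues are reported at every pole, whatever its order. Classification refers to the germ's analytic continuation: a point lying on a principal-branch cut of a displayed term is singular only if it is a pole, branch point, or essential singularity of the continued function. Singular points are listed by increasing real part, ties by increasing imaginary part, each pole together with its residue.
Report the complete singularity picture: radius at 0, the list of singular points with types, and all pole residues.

Radius of convergence at 0: (1/3)*sqrt(30).
At (-3/8) - ((1/24)*sqrt(1839))*i: a pole of order 3; residue ((399168/1151731985)*sqrt(1839))*i.
At (-3/8) + ((1/24)*sqrt(1839))*i: a pole of order 3; residue -((399168/1151731985)*sqrt(1839))*i.

Denominator factor (d**2 + 3*d/4 + 10/3)^3: discriminant -613/48, complex-conjugate roots (-3/8) + ((1/24)*sqrt(1839))*i and (-3/8) - ((1/24)*sqrt(1839))*i; poles of order 3, moduli (1/3)*sqrt(30) and (1/3)*sqrt(30).
The radius of convergence is the smallest modulus among the singular points: (1/3)*sqrt(30).
The factor d**2 + 3*d/4 + 10/3 splits as (d - a)(d - a') with a = (-3/8) - ((1/24)*sqrt(1839))*i, a' = (-3/8) + ((1/24)*sqrt(1839))*i. At the order-3 pole a set g(d) = (d - a)^3*f(d) = [3/4 - 37*d/20] / (d - a')^3.
Order-3 pole: residue = g''(a)/2; g''((-3/8) - ((1/24)*sqrt(1839))*i) = ((798336/1151731985)*sqrt(1839))*i, so the residue is ((399168/1151731985)*sqrt(1839))*i.
The factor d**2 + 3*d/4 + 10/3 splits as (d - a)(d - a') with a = (-3/8) + ((1/24)*sqrt(1839))*i, a' = (-3/8) - ((1/24)*sqrt(1839))*i. At the order-3 pole a set g(d) = (d - a)^3*f(d) = [3/4 - 37*d/20] / (d - a')^3.
Order-3 pole: residue = g''(a)/2; g''((-3/8) + ((1/24)*sqrt(1839))*i) = -((798336/1151731985)*sqrt(1839))*i, so the residue is -((399168/1151731985)*sqrt(1839))*i.
List the singular points by increasing real part (a conjugate pair: the negative imaginary part first).


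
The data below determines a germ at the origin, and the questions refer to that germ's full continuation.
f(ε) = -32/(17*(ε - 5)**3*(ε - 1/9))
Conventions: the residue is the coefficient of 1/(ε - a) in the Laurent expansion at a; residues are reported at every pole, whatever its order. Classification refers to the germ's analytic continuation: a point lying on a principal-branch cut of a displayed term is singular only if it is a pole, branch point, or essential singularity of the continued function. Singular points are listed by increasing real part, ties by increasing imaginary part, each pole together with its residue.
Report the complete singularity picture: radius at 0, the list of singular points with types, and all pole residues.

Denominator factor (ε - 5)^3: pole of order 3 at 5, modulus 5.
Denominator factor (ε - 1/9): pole of order 1 at 1/9, modulus 1/9.
The radius of convergence is the smallest modulus among the singular points: 1/9.
At the order-1 pole 1/9 set g(ε) = (ε - (1/9))*f(ε) = -32/(17*(ε - 5)**3).
Simple pole: residue = g(a) at a = 1/9, which is 729/45254.
At the order-3 pole 5 set g(ε) = (ε - (5))^3*f(ε) = -32/(17*(ε - 1/9)).
Order-3 pole: residue = g''(a)/2; g''(5) = -729/22627, so the residue is -729/45254.
List the singular points by increasing real part (a conjugate pair: the negative imaginary part first).

Radius of convergence at 0: 1/9.
At 1/9: a pole of order 1; residue 729/45254.
At 5: a pole of order 3; residue -729/45254.
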